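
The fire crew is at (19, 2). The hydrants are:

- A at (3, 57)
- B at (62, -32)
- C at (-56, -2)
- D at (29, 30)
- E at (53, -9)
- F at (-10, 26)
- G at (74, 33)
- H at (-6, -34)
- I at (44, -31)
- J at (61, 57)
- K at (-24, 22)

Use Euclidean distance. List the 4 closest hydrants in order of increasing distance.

D, E, F, I

Distances from (19, 2):
A: √((-16)² + (55)²) = √(256.000 + 3025.000) = 57.3
B: √((43)² + (-34)²) = √(1849.000 + 1156.000) = 54.8
C: √((-75)² + (-4)²) = √(5625.000 + 16.000) = 75.1
D: √((10)² + (28)²) = √(100.000 + 784.000) = 29.7
E: √((34)² + (-11)²) = √(1156.000 + 121.000) = 35.7
F: √((-29)² + (24)²) = √(841.000 + 576.000) = 37.6
G: √((55)² + (31)²) = √(3025.000 + 961.000) = 63.1
H: √((-25)² + (-36)²) = √(625.000 + 1296.000) = 43.8
I: √((25)² + (-33)²) = √(625.000 + 1089.000) = 41.4
J: √((42)² + (55)²) = √(1764.000 + 3025.000) = 69.2
K: √((-43)² + (20)²) = √(1849.000 + 400.000) = 47.4
Sorted: D (29.7) < E (35.7) < F (37.6) < I (41.4) < H (43.8) < K (47.4) < …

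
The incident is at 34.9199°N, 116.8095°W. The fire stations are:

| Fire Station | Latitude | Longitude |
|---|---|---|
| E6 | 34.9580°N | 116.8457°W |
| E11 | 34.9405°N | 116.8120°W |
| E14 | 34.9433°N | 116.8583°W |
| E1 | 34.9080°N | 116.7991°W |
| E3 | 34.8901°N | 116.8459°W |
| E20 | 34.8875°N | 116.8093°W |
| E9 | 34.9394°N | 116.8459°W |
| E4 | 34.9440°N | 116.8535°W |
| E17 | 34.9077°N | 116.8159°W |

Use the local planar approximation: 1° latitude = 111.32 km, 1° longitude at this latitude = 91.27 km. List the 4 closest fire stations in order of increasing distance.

E17, E1, E11, E20

Distances from 34.9199°N, 116.8095°W:
E6: √((0.0381·111.32)² + (-0.0362·91.27)²) = √(17.988558 + 10.916244) = 5.3763 km
E11: √((0.0206·111.32)² + (-0.0025·91.27)²) = √(5.258730 + 0.052064) = 2.3045 km
E14: √((0.0234·111.32)² + (-0.0488·91.27)²) = √(6.785441 + 19.837902) = 5.1598 km
E1: √((-0.0119·111.32)² + (0.0104·91.27)²) = √(1.754851 + 0.900996) = 1.6297 km
E3: √((-0.0298·111.32)² + (-0.0364·91.27)²) = √(11.004718 + 11.037199) = 4.6949 km
E20: √((-0.0324·111.32)² + (0.0002·91.27)²) = √(13.008775 + 0.000333) = 3.6068 km
E9: √((0.0195·111.32)² + (-0.0364·91.27)²) = √(4.712112 + 11.037199) = 3.9685 km
E4: √((0.0241·111.32)² + (-0.0440·91.27)²) = √(7.197480 + 16.127292) = 4.8296 km
E17: √((-0.0122·111.32)² + (-0.0064·91.27)²) = √(1.844446 + 0.341206) = 1.4784 km
Sorted: E17 (1.4784 km) < E1 (1.6297 km) < E11 (2.3045 km) < E20 (3.6068 km) < E9 (3.9685 km) < E3 (4.6949 km) < …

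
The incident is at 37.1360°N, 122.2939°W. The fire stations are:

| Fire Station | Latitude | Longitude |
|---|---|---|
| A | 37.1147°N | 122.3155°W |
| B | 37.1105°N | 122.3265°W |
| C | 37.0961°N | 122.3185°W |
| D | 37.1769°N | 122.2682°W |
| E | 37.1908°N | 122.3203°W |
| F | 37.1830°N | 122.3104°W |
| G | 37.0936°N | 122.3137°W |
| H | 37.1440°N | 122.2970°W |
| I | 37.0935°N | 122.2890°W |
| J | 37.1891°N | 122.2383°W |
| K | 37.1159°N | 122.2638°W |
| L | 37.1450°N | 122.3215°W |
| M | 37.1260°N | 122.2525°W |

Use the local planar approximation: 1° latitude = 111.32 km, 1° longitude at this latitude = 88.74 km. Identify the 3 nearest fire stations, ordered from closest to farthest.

Distances from 37.1360°N, 122.2939°W:
A: 3.0490 km
B: 4.0530 km
C: 4.9491 km
D: 5.0922 km
E: 6.5347 km
F: 5.4331 km
G: 5.0364 km
H: 0.9321 km
I: 4.7510 km
J: 7.6997 km
K: 3.4844 km
L: 2.6462 km
M: 3.8388 km
Sorted: H (0.9321 km) < L (2.6462 km) < A (3.0490 km) < K (3.4844 km) < M (3.8388 km) < …

H, L, A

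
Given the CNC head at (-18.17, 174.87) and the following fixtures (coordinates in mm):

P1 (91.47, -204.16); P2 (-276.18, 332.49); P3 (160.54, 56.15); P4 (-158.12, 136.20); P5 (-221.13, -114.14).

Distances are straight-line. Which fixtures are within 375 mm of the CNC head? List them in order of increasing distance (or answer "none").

Distances from (-18.17, 174.87):
P1: 394.57 mm
P2: 302.35 mm
P3: 214.55 mm
P4: 145.19 mm
P5: 353.16 mm
Threshold 375 mm: P4 (145.19 mm), P3 (214.55 mm), P2 (302.35 mm), P5 (353.16 mm) are within range.

P4, P3, P2, P5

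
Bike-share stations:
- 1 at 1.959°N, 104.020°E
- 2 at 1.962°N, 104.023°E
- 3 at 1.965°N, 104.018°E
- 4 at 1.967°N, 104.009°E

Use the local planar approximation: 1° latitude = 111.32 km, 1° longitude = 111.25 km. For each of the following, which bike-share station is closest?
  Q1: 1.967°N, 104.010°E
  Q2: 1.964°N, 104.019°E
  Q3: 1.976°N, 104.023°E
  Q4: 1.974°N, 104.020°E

Q1 at 1.967°N, 104.010°E:
  1: 1.425 km
  2: 1.550 km
  3: 0.917 km
  4: 0.111 km
  → nearest: 4 (0.111 km)
Q2 at 1.964°N, 104.019°E:
  1: 0.568 km
  2: 0.498 km
  3: 0.157 km
  4: 1.162 km
  → nearest: 3 (0.157 km)
Q3 at 1.976°N, 104.023°E:
  1: 1.922 km
  2: 1.558 km
  3: 1.345 km
  4: 1.852 km
  → nearest: 3 (1.345 km)
Q4 at 1.974°N, 104.020°E:
  1: 1.670 km
  2: 1.377 km
  3: 1.026 km
  4: 1.451 km
  → nearest: 3 (1.026 km)

Q1→4; Q2→3; Q3→3; Q4→3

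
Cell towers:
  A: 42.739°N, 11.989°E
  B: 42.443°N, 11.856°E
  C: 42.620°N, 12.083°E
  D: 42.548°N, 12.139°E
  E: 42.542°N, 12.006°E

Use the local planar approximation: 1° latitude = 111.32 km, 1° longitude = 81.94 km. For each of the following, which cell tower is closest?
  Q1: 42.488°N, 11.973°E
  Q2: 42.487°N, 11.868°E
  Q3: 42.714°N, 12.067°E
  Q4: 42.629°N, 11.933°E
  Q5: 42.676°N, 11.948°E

Q1 at 42.488°N, 11.973°E:
  A: 27.972 km
  B: 10.817 km
  C: 17.238 km
  D: 15.153 km
  E: 6.591 km
  → nearest: E (6.591 km)
Q2 at 42.487°N, 11.868°E:
  A: 29.753 km
  B: 4.996 km
  C: 23.012 km
  D: 23.221 km
  E: 12.859 km
  → nearest: B (4.996 km)
Q3 at 42.714°N, 12.067°E:
  A: 6.971 km
  B: 34.771 km
  C: 10.546 km
  D: 19.398 km
  E: 19.789 km
  → nearest: A (6.971 km)
Q4 at 42.629°N, 11.933°E:
  A: 13.077 km
  B: 21.645 km
  C: 12.332 km
  D: 19.137 km
  E: 11.383 km
  → nearest: E (11.383 km)
Q5 at 42.676°N, 11.948°E:
  A: 7.776 km
  B: 27.011 km
  C: 12.698 km
  D: 21.165 km
  E: 15.656 km
  → nearest: A (7.776 km)

Q1→E; Q2→B; Q3→A; Q4→E; Q5→A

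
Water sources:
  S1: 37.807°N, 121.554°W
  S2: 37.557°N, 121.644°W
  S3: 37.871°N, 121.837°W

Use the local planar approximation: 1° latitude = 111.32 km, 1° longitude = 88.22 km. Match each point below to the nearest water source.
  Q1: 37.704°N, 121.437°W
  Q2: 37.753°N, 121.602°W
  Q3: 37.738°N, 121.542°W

Q1→S1; Q2→S1; Q3→S1

Q1 at 37.704°N, 121.437°W:
  S1: √((0.103·111.32)² + (-0.117·88.22)²) = √(131.46824 + 106.53832) = 15.427 km
  S2: √((-0.147·111.32)² + (-0.207·88.22)²) = √(267.78181 + 333.48384) = 24.521 km
  S3: √((0.167·111.32)² + (-0.400·88.22)²) = √(345.60446 + 1245.24294) = 39.885 km
  → nearest: S1 (15.427 km)
Q2 at 37.753°N, 121.602°W:
  S1: √((0.054·111.32)² + (0.048·88.22)²) = √(36.13549 + 17.93150) = 7.353 km
  S2: √((-0.196·111.32)² + (-0.042·88.22)²) = √(476.05654 + 13.72880) = 22.131 km
  S3: √((0.118·111.32)² + (-0.235·88.22)²) = √(172.54819 + 429.80338) = 24.543 km
  → nearest: S1 (7.353 km)
Q3 at 37.738°N, 121.542°W:
  S1: √((0.069·111.32)² + (-0.012·88.22)²) = √(58.99899 + 1.12072) = 7.754 km
  S2: √((-0.181·111.32)² + (-0.102·88.22)²) = √(405.97898 + 80.97192) = 22.067 km
  S3: √((0.133·111.32)² + (-0.295·88.22)²) = √(219.20461 + 677.29542) = 29.942 km
  → nearest: S1 (7.754 km)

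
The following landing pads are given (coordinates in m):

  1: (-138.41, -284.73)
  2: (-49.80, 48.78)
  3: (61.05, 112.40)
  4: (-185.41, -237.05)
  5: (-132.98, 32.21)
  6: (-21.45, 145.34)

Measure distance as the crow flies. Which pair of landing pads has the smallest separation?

1 and 4

Pairwise distances:
1–2: √((88.61)² + (333.51)²) = √(7851.7321 + 111228.9201) = 345.08 m
1–3: √((199.46)² + (397.13)²) = √(39784.2916 + 157712.2369) = 444.41 m
1–4: √((-47.00)² + (47.68)²) = √(2209.0000 + 2273.3824) = 66.95 m
1–5: √((5.43)² + (316.94)²) = √(29.4849 + 100450.9636) = 316.99 m
1–6: √((116.96)² + (430.07)²) = √(13679.6416 + 184960.2049) = 445.69 m
2–3: √((110.85)² + (63.62)²) = √(12287.7225 + 4047.5044) = 127.81 m
2–4: √((-135.61)² + (-285.83)²) = √(18390.0721 + 81698.7889) = 316.37 m
2–5: √((-83.18)² + (-16.57)²) = √(6918.9124 + 274.5649) = 84.81 m
2–6: √((28.35)² + (96.56)²) = √(803.7225 + 9323.8336) = 100.64 m
3–4: √((-246.46)² + (-349.45)²) = √(60742.5316 + 122115.3025) = 427.62 m
3–5: √((-194.03)² + (-80.19)²) = √(37647.6409 + 6430.4361) = 209.95 m
3–6: √((-82.50)² + (32.94)²) = √(6806.2500 + 1085.0436) = 88.83 m
4–5: √((52.43)² + (269.26)²) = √(2748.9049 + 72500.9476) = 274.32 m
4–6: √((163.96)² + (382.39)²) = √(26882.8816 + 146222.1121) = 416.06 m
5–6: √((111.53)² + (113.13)²) = √(12438.9409 + 12798.3969) = 158.86 m
Closest pair: 1–4 at 66.95 m.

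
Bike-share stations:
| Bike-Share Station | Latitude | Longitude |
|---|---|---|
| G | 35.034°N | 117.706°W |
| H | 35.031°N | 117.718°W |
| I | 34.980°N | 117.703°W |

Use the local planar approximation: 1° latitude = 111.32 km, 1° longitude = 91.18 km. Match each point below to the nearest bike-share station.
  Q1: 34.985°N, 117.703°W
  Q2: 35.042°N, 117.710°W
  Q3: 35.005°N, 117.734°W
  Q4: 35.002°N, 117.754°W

Q1 at 34.985°N, 117.703°W:
  G: √((0.049·111.32)² + (-0.003·91.18)²) = √(29.75353 + 0.07482) = 5.462 km
  H: √((0.046·111.32)² + (-0.015·91.18)²) = √(26.22177 + 1.87060) = 5.300 km
  I: √((-0.005·111.32)² + (0.000·91.18)²) = √(0.30980 + 0.00000) = 0.557 km
  → nearest: I (0.557 km)
Q2 at 35.042°N, 117.710°W:
  G: √((-0.008·111.32)² + (0.004·91.18)²) = √(0.79310 + 0.13302) = 0.962 km
  H: √((-0.011·111.32)² + (-0.008·91.18)²) = √(1.49945 + 0.53208) = 1.425 km
  I: √((-0.062·111.32)² + (0.007·91.18)²) = √(47.63540 + 0.40738) = 6.931 km
  → nearest: G (0.962 km)
Q3 at 35.005°N, 117.734°W:
  G: √((0.029·111.32)² + (0.028·91.18)²) = √(10.42179 + 6.51801) = 4.116 km
  H: √((0.026·111.32)² + (0.016·91.18)²) = √(8.37709 + 2.12833) = 3.241 km
  I: √((-0.025·111.32)² + (0.031·91.18)²) = √(7.74509 + 7.98955) = 3.967 km
  → nearest: H (3.241 km)
Q4 at 35.002°N, 117.754°W:
  G: √((0.032·111.32)² + (0.048·91.18)²) = √(12.68955 + 19.15498) = 5.643 km
  H: √((0.029·111.32)² + (0.036·91.18)²) = √(10.42179 + 10.77467) = 4.604 km
  I: √((-0.022·111.32)² + (0.051·91.18)²) = √(5.99780 + 21.62417) = 5.256 km
  → nearest: H (4.604 km)

Q1→I; Q2→G; Q3→H; Q4→H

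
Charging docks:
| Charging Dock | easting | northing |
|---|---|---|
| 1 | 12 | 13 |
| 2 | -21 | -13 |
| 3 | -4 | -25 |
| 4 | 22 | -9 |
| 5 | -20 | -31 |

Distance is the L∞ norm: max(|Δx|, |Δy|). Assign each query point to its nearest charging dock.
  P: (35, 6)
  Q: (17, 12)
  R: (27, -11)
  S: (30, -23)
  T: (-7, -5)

P→4; Q→1; R→4; S→4; T→2

P at (35, 6):
  1: max(|-23|, |7|) = 23
  2: max(|-56|, |-19|) = 56
  3: max(|-39|, |-31|) = 39
  4: max(|-13|, |-15|) = 15
  5: max(|-55|, |-37|) = 55
  → nearest: 4 (15)
Q at (17, 12):
  1: max(|-5|, |1|) = 5
  2: max(|-38|, |-25|) = 38
  3: max(|-21|, |-37|) = 37
  4: max(|5|, |-21|) = 21
  5: max(|-37|, |-43|) = 43
  → nearest: 1 (5)
R at (27, -11):
  1: max(|-15|, |24|) = 24
  2: max(|-48|, |-2|) = 48
  3: max(|-31|, |-14|) = 31
  4: max(|-5|, |2|) = 5
  5: max(|-47|, |-20|) = 47
  → nearest: 4 (5)
S at (30, -23):
  1: max(|-18|, |36|) = 36
  2: max(|-51|, |10|) = 51
  3: max(|-34|, |-2|) = 34
  4: max(|-8|, |14|) = 14
  5: max(|-50|, |-8|) = 50
  → nearest: 4 (14)
T at (-7, -5):
  1: max(|19|, |18|) = 19
  2: max(|-14|, |-8|) = 14
  3: max(|3|, |-20|) = 20
  4: max(|29|, |-4|) = 29
  5: max(|-13|, |-26|) = 26
  → nearest: 2 (14)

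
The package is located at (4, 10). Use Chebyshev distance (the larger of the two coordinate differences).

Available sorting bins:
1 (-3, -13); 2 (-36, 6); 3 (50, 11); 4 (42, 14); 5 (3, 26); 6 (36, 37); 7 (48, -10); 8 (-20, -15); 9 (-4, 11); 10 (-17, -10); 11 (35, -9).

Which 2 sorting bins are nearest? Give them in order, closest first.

9, 5

Distances from (4, 10):
1: max(|-7|, |-23|) = 23
2: max(|-40|, |-4|) = 40
3: max(|46|, |1|) = 46
4: max(|38|, |4|) = 38
5: max(|-1|, |16|) = 16
6: max(|32|, |27|) = 32
7: max(|44|, |-20|) = 44
8: max(|-24|, |-25|) = 25
9: max(|-8|, |1|) = 8
10: max(|-21|, |-20|) = 21
11: max(|31|, |-19|) = 31
Sorted: 9 (8) < 5 (16) < 10 (21) < 1 (23) < …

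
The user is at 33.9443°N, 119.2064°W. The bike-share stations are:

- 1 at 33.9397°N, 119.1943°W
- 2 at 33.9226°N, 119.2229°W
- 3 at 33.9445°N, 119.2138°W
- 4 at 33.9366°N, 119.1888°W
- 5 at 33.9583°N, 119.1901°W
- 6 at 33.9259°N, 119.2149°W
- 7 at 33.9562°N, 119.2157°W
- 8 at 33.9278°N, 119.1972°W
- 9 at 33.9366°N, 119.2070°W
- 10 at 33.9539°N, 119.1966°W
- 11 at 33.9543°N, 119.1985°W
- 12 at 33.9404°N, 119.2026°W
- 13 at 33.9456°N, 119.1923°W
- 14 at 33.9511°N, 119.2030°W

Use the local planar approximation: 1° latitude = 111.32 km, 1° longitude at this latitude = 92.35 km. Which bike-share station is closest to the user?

Distances from 33.9443°N, 119.2064°W:
1: √((-0.0046·111.32)² + (0.0121·92.35)²) = √(0.262218 + 1.248661) = 1.2292 km
2: √((-0.0217·111.32)² + (-0.0165·92.35)²) = √(5.835336 + 2.321890) = 2.8561 km
3: √((0.0002·111.32)² + (-0.0074·92.35)²) = √(0.000496 + 0.467022) = 0.6838 km
4: √((-0.0077·111.32)² + (0.0176·92.35)²) = √(0.734730 + 2.641795) = 1.8375 km
5: √((0.0140·111.32)² + (0.0163·92.35)²) = √(2.428860 + 2.265943) = 2.1667 km
6: √((-0.0184·111.32)² + (-0.0085·92.35)²) = √(4.195484 + 0.616186) = 2.1936 km
7: √((0.0119·111.32)² + (-0.0093·92.35)²) = √(1.754851 + 0.737632) = 1.5788 km
8: √((-0.0165·111.32)² + (0.0092·92.35)²) = √(3.373761 + 0.721854) = 2.0238 km
9: √((-0.0077·111.32)² + (-0.0006·92.35)²) = √(0.734730 + 0.003070) = 0.8590 km
10: √((0.0096·111.32)² + (0.0098·92.35)²) = √(1.142060 + 0.819079) = 1.4004 km
11: √((0.0100·111.32)² + (0.0079·92.35)²) = √(1.239214 + 0.532265) = 1.3310 km
12: √((-0.0039·111.32)² + (0.0038·92.35)²) = √(0.188484 + 0.123152) = 0.5582 km
13: √((0.0013·111.32)² + (0.0141·92.35)²) = √(0.020943 + 1.695556) = 1.3102 km
14: √((0.0068·111.32)² + (0.0034·92.35)²) = √(0.573013 + 0.098590) = 0.8195 km
Minimum: 12 at 0.5582 km.

12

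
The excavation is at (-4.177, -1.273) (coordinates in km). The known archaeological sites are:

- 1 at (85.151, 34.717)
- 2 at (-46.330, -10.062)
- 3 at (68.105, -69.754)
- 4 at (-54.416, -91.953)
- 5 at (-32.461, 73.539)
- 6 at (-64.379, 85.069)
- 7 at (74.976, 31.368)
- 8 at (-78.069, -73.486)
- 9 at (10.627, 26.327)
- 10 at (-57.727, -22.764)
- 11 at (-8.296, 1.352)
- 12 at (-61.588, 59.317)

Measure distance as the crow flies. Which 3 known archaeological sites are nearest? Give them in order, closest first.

11, 9, 2

Distances from (-4.177, -1.273):
1: 96.306 km
2: 43.060 km
3: 99.571 km
4: 103.667 km
5: 79.980 km
6: 105.258 km
7: 85.619 km
8: 103.319 km
9: 31.320 km
10: 57.702 km
11: 4.884 km
12: 83.470 km
Sorted: 11 (4.884 km) < 9 (31.320 km) < 2 (43.060 km) < 10 (57.702 km) < 5 (79.980 km) < …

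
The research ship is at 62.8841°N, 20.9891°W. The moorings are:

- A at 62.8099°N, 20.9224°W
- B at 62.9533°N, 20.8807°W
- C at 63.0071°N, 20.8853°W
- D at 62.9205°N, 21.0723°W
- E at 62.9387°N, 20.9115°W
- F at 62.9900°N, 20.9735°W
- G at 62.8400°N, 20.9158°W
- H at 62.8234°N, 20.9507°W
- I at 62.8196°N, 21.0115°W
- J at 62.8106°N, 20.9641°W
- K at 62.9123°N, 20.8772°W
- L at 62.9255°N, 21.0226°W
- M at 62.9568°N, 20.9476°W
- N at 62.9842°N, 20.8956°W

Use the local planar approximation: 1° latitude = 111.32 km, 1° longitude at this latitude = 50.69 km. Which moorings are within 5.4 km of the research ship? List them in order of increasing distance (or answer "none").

L

Distances from 62.8841°N, 20.9891°W:
A: √((-0.0742·111.32)² + (0.0667·50.69)²) = √(68.226675 + 11.431317) = 8.9251 km
B: √((0.0692·111.32)² + (0.1084·50.69)²) = √(59.341509 + 30.192783) = 9.4623 km
C: √((0.1230·111.32)² + (0.1038·50.69)²) = √(187.480722 + 27.684666) = 14.6685 km
D: √((0.0364·111.32)² + (-0.0832·50.69)²) = √(16.419093 + 17.786530) = 5.8486 km
E: √((0.0546·111.32)² + (0.0776·50.69)²) = √(36.942959 + 15.472768) = 7.2399 km
F: √((0.1059·111.32)² + (0.0156·50.69)²) = √(138.975523 + 0.625308) = 11.8153 km
G: √((-0.0441·111.32)² + (0.0733·50.69)²) = √(24.100362 + 13.805512) = 6.1568 km
H: √((-0.0607·111.32)² + (0.0384·50.69)²) = √(45.658725 + 3.788847) = 7.0319 km
I: √((-0.0645·111.32)² + (-0.0224·50.69)²) = √(51.554410 + 1.289260) = 7.2694 km
J: √((-0.0735·111.32)² + (0.0250·50.69)²) = √(66.945451 + 1.605923) = 8.2796 km
K: √((0.0282·111.32)² + (0.1119·50.69)²) = √(9.854727 + 32.173978) = 6.4830 km
L: √((0.0414·111.32)² + (-0.0335·50.69)²) = √(21.239636 + 2.883595) = 4.9115 km
M: √((0.0727·111.32)² + (0.0415·50.69)²) = √(65.496066 + 4.425280) = 8.3619 km
N: √((0.1001·111.32)² + (0.0935·50.69)²) = √(124.169391 + 22.463002) = 12.1092 km
Threshold 5.4 km: L (4.9115 km) is within range.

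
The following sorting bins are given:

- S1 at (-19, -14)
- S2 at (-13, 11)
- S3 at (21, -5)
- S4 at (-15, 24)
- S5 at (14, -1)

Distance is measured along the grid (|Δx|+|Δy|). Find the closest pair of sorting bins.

S3 and S5

Pairwise distances:
S3–S5: 11
S2–S4: 15
S1–S2: 31
S2–S5: 39
S1–S4: 42
S1–S5: 46
S1–S3: 49
S2–S3: 50
S4–S5: 54
S3–S4: 65
Closest pair: S3–S5 at 11.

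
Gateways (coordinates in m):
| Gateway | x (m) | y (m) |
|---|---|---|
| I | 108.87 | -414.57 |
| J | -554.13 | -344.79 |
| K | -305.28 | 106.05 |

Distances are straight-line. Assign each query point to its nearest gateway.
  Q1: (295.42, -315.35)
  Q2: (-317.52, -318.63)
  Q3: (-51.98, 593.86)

Q1 at (295.42, -315.35):
  I: 211.29 m
  J: 850.06 m
  K: 733.77 m
  → nearest: I (211.29 m)
Q2 at (-317.52, -318.63):
  I: 437.05 m
  J: 238.05 m
  K: 424.86 m
  → nearest: J (238.05 m)
Q3 at (-51.98, 593.86):
  I: 1021.18 m
  J: 1064.53 m
  K: 549.65 m
  → nearest: K (549.65 m)

Q1→I; Q2→J; Q3→K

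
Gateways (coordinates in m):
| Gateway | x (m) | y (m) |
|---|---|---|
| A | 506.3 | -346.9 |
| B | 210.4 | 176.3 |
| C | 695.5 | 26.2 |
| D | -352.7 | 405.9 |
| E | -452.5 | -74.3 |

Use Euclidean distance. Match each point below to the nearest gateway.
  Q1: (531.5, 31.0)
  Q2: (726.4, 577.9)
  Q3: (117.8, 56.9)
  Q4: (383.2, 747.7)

Q1→C; Q2→C; Q3→B; Q4→B

Q1 at (531.5, 31.0):
  A: 378.7 m
  B: 352.4 m
  C: 164.1 m
  D: 960.4 m
  E: 989.6 m
  → nearest: C (164.1 m)
Q2 at (726.4, 577.9):
  A: 950.6 m
  B: 653.9 m
  C: 552.6 m
  D: 1092.7 m
  E: 1347.3 m
  → nearest: C (552.6 m)
Q3 at (117.8, 56.9):
  A: 560.3 m
  B: 151.1 m
  C: 578.5 m
  D: 585.8 m
  E: 585.2 m
  → nearest: B (151.1 m)
Q4 at (383.2, 747.7):
  A: 1101.5 m
  B: 597.0 m
  C: 786.2 m
  D: 811.4 m
  E: 1172.2 m
  → nearest: B (597.0 m)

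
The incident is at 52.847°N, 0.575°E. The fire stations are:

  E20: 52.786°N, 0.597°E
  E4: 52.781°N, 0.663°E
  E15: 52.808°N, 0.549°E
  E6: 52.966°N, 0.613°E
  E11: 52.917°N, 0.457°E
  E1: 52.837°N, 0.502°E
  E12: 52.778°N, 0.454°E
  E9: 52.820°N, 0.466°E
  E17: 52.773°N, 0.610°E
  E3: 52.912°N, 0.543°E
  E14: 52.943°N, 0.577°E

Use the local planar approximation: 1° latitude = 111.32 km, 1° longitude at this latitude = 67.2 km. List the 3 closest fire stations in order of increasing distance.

E15, E1, E20

Distances from 52.847°N, 0.575°E:
E20: √((-0.061·111.32)² + (0.022·67.2)²) = √(46.11116 + 2.18567) = 6.950 km
E4: √((-0.066·111.32)² + (0.088·67.2)²) = √(53.98017 + 34.97066) = 9.431 km
E15: √((-0.039·111.32)² + (-0.026·67.2)²) = √(18.84845 + 3.05271) = 4.680 km
E6: √((0.119·111.32)² + (0.038·67.2)²) = √(175.48513 + 6.52087) = 13.491 km
E11: √((0.070·111.32)² + (-0.118·67.2)²) = √(60.72150 + 62.87856) = 11.118 km
E1: √((-0.010·111.32)² + (-0.073·67.2)²) = √(1.23921 + 24.06491) = 5.030 km
E12: √((-0.069·111.32)² + (-0.121·67.2)²) = √(58.99899 + 66.11641) = 11.185 km
E9: √((-0.027·111.32)² + (-0.109·67.2)²) = √(9.03387 + 53.65270) = 7.917 km
E17: √((-0.074·111.32)² + (0.035·67.2)²) = √(67.85937 + 5.53190) = 8.567 km
E3: √((0.065·111.32)² + (-0.032·67.2)²) = √(52.35680 + 4.62422) = 7.549 km
E14: √((0.096·111.32)² + (0.002·67.2)²) = √(114.20598 + 0.01806) = 10.688 km
Sorted: E15 (4.680 km) < E1 (5.030 km) < E20 (6.950 km) < E3 (7.549 km) < E9 (7.917 km) < …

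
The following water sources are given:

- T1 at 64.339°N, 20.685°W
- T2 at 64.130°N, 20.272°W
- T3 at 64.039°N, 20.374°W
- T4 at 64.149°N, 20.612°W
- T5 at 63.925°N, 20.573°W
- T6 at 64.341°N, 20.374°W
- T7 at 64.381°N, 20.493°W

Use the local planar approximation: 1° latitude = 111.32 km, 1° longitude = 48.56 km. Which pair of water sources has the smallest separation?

Pairwise distances:
T1–T2: 30.717 km
T1–T3: 36.652 km
T1–T4: 21.446 km
T1–T5: 46.406 km
T1–T6: 15.104 km
T1–T7: 10.430 km
T2–T3: 11.276 km
T2–T4: 16.645 km
T2–T5: 27.100 km
T2–T6: 24.005 km
T2–T7: 29.931 km
T3–T4: 16.838 km
T3–T5: 15.951 km
T3–T6: 33.619 km
T3–T7: 38.507 km
T4–T5: 25.007 km
T4–T6: 24.298 km
T4–T7: 26.465 km
T5–T6: 47.307 km
T5–T7: 50.910 km
T6–T7: 7.295 km
Closest pair: T6–T7 at 7.295 km.

T6 and T7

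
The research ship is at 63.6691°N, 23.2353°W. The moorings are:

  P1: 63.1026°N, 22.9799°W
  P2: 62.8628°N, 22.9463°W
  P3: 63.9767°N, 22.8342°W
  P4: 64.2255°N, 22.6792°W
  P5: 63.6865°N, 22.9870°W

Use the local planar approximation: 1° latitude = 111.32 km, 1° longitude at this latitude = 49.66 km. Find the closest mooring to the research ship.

P5

Distances from 63.6691°N, 23.2353°W:
P1: √((-0.5665·111.32)² + (0.2554·49.66)²) = √(3976.914221 + 160.862649) = 64.3256 km
P2: √((-0.8063·111.32)² + (0.2890·49.66)²) = √(8056.375776 + 205.972441) = 90.8975 km
P3: √((0.3076·111.32)² + (0.4011·49.66)²) = √(1172.516755 + 396.751662) = 39.6140 km
P4: √((0.5564·111.32)² + (0.5561·49.66)²) = √(3836.371341 + 762.639369) = 67.8160 km
P5: √((0.0174·111.32)² + (0.2483·49.66)²) = √(3.751845 + 152.043154) = 12.4818 km
Minimum: P5 at 12.4818 km.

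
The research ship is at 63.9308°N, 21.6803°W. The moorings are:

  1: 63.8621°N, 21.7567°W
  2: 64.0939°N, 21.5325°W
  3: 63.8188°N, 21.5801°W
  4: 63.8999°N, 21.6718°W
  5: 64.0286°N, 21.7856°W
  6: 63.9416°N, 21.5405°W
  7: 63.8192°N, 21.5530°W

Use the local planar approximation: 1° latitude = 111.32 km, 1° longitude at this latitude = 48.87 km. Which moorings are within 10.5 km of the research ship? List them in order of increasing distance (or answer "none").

Distances from 63.9308°N, 21.6803°W:
1: √((-0.0687·111.32)² + (-0.0764·48.87)²) = √(58.487071 + 13.940277) = 8.5104 km
2: √((0.1631·111.32)² + (0.1478·48.87)²) = √(329.650939 + 52.171527) = 19.5403 km
3: √((-0.1120·111.32)² + (0.1002·48.87)²) = √(155.447034 + 23.978396) = 13.3950 km
4: √((-0.0309·111.32)² + (0.0085·48.87)²) = √(11.832141 + 0.172553) = 3.4648 km
5: √((0.0978·111.32)² + (-0.1053·48.87)²) = √(118.528859 + 26.481429) = 12.0420 km
6: √((0.0108·111.32)² + (0.1398·48.87)²) = √(1.445419 + 46.676579) = 6.9370 km
7: √((-0.1116·111.32)² + (0.1273·48.87)²) = √(154.338681 + 38.702720) = 13.8939 km
Threshold 10.5 km: 4 (3.4648 km), 6 (6.9370 km), 1 (8.5104 km) are within range.

4, 6, 1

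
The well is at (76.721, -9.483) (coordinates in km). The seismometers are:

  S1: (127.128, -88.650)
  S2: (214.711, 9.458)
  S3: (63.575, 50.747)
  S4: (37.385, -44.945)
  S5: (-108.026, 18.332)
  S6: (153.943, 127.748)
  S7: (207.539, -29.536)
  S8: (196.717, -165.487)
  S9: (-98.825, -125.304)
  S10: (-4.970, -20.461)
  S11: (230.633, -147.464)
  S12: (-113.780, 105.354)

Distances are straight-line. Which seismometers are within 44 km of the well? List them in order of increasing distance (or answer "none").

Distances from (76.721, -9.483):
S1: √((50.407)² + (-79.167)²) = √(2540.86565 + 6267.41389) = 93.852 km
S2: √((137.990)² + (18.941)²) = √(19041.24010 + 358.76148) = 139.284 km
S3: √((-13.146)² + (60.230)²) = √(172.81732 + 3627.65290) = 61.648 km
S4: √((-39.336)² + (-35.462)²) = √(1547.32090 + 1257.55344) = 52.961 km
S5: √((-184.747)² + (27.815)²) = √(34131.45401 + 773.67423) = 186.829 km
S6: √((77.222)² + (137.231)²) = √(5963.23728 + 18832.34736) = 157.466 km
S7: √((130.818)² + (-20.053)²) = √(17113.34912 + 402.12281) = 132.346 km
S8: √((119.996)² + (-156.004)²) = √(14399.04002 + 24337.24802) = 196.815 km
S9: √((-175.546)² + (-115.821)²) = √(30816.39812 + 13414.50404) = 210.311 km
S10: √((-81.691)² + (-10.978)²) = √(6673.41948 + 120.51648) = 82.425 km
S11: √((153.912)² + (-137.981)²) = √(23688.90374 + 19038.75636) = 206.707 km
S12: √((-190.501)² + (114.837)²) = √(36290.63100 + 13187.53657) = 222.437 km
Threshold 44 km: none within range.

none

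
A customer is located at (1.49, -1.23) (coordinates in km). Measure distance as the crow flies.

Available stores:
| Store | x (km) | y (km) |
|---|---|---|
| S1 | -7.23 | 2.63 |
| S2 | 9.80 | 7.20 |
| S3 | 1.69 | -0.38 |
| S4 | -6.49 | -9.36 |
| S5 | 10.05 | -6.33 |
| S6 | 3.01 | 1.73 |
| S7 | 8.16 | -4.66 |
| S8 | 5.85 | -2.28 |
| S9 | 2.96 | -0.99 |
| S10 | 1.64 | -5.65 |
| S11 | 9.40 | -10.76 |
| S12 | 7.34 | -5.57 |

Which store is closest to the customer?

S3

Distances from (1.49, -1.23):
S1: 9.54 km
S2: 11.84 km
S3: 0.87 km
S4: 11.39 km
S5: 9.96 km
S6: 3.33 km
S7: 7.50 km
S8: 4.48 km
S9: 1.49 km
S10: 4.42 km
S11: 12.39 km
S12: 7.28 km
Minimum: S3 at 0.87 km.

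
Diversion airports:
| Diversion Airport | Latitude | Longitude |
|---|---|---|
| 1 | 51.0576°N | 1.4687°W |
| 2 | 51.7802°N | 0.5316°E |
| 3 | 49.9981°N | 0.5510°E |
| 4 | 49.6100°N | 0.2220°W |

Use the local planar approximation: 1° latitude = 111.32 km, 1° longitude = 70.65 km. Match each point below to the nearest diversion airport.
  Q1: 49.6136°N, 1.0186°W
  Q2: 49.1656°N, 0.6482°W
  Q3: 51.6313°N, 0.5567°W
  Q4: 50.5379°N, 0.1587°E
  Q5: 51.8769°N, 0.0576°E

Q1→4; Q2→4; Q3→2; Q4→3; Q5→2

Q1 at 49.6136°N, 1.0186°W:
  1: √((1.4440·111.32)² + (-0.4501·70.65)²) = √(25839.302235 + 1011.212334) = 163.8613 km
  2: √((2.1666·111.32)² + (1.5502·70.65)²) = √(58170.644147 + 11994.987438) = 264.8880 km
  3: √((0.3845·111.32)² + (1.5696·70.65)²) = √(1832.057430 + 12297.088892) = 118.8661 km
  4: √((-0.0036·111.32)² + (0.7966·70.65)²) = √(0.160602 + 3167.414762) = 56.2812 km
  → nearest: 4 (56.2812 km)
Q2 at 49.1656°N, 0.6482°W:
  1: √((1.8920·111.32)² + (-0.8205·70.65)²) = √(44359.706032 + 3360.326703) = 218.4492 km
  2: √((2.6146·111.32)² + (1.1798·70.65)²) = √(84714.335584 + 6947.700937) = 302.7574 km
  3: √((0.8325·111.32)² + (1.1992·70.65)²) = √(8588.451741 + 7178.068063) = 125.5648 km
  4: √((0.4444·111.32)² + (0.4262·70.65)²) = √(2447.341056 + 906.674128) = 57.9139 km
  → nearest: 4 (57.9139 km)
Q3 at 51.6313°N, 0.5567°W:
  1: √((-0.5737·111.32)² + (-0.9120·70.65)²) = √(4078.646771 + 4151.585716) = 90.7206 km
  2: √((0.1489·111.32)² + (1.0883·70.65)²) = √(274.748792 + 5911.825286) = 78.6548 km
  3: √((-1.6332·111.32)² + (1.1077·70.65)²) = √(33054.084868 + 6124.471864) = 197.9357 km
  4: √((-2.0213·111.32)² + (0.3347·70.65)²) = √(50630.002324 + 559.159563) = 226.2502 km
  → nearest: 2 (78.6548 km)
Q4 at 50.5379°N, 0.1587°E:
  1: √((0.5197·111.32)² + (-1.6274·70.65)²) = √(3346.970072 + 13219.436885) = 128.7106 km
  2: √((1.2423·111.32)² + (0.3729·70.65)²) = √(19124.908489 + 694.079311) = 140.7799 km
  3: √((-0.5398·111.32)² + (0.3923·70.65)²) = √(3610.872517 + 768.176379) = 66.1744 km
  4: √((-0.9279·111.32)² + (-0.3807·70.65)²) = √(10669.614903 + 723.419292) = 106.7382 km
  → nearest: 3 (66.1744 km)
Q5 at 51.8769°N, 0.0576°E:
  1: √((-0.8193·111.32)² + (-1.5263·70.65)²) = √(8318.256442 + 11627.976377) = 141.2311 km
  2: √((-0.0967·111.32)² + (0.4740·70.65)²) = √(115.877560 + 1121.452842) = 35.1757 km
  3: √((-1.8788·111.32)² + (0.4934·70.65)²) = √(43742.892597 + 1215.129663) = 212.0331 km
  4: √((-2.2669·111.32)² + (-0.2796·70.65)²) = √(63681.182649 + 390.210244) = 253.1233 km
  → nearest: 2 (35.1757 km)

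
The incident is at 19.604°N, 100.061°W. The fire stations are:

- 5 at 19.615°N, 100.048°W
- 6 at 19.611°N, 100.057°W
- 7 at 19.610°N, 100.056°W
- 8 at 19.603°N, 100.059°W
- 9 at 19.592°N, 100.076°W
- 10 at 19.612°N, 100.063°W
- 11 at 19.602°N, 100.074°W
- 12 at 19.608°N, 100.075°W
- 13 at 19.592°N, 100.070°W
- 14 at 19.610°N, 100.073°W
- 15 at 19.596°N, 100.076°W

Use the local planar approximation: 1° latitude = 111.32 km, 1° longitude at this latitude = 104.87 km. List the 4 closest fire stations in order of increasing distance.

Distances from 19.604°N, 100.061°W:
5: 1.833 km
6: 0.885 km
7: 0.849 km
8: 0.237 km
9: 2.064 km
10: 0.915 km
11: 1.381 km
12: 1.534 km
13: 1.636 km
14: 1.425 km
15: 1.808 km
Sorted: 8 (0.237 km) < 7 (0.849 km) < 6 (0.885 km) < 10 (0.915 km) < 11 (1.381 km) < 14 (1.425 km) < …

8, 7, 6, 10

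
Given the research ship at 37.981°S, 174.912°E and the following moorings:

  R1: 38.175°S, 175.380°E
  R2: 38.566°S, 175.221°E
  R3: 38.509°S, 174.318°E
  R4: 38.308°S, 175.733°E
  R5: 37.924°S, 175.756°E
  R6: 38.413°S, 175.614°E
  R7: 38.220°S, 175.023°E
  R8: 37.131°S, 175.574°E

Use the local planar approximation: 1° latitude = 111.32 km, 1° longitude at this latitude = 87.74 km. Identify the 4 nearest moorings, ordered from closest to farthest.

R7, R1, R2, R5

Distances from 37.981°S, 174.912°E:
R1: 46.395 km
R2: 70.540 km
R3: 78.556 km
R4: 80.710 km
R5: 74.324 km
R6: 78.144 km
R7: 28.332 km
R8: 111.027 km
Sorted: R7 (28.332 km) < R1 (46.395 km) < R2 (70.540 km) < R5 (74.324 km) < R6 (78.144 km) < R3 (78.556 km) < …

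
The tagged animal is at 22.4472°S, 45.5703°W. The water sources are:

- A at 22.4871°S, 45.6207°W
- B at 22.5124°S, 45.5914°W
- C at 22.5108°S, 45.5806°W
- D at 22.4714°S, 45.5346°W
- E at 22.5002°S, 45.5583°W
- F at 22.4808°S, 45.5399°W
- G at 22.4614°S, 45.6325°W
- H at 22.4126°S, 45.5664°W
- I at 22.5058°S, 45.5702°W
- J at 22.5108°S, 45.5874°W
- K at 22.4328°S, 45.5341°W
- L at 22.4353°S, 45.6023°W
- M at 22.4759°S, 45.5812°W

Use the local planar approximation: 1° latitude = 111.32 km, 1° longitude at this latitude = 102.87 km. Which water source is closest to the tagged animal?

M

Distances from 22.4472°S, 45.5703°W:
A: √((-0.0399·111.32)² + (-0.0504·102.87)²) = √(19.728415 + 26.880575) = 6.8271 km
B: √((-0.0652·111.32)² + (-0.0211·102.87)²) = √(52.679493 + 4.711318) = 7.5757 km
C: √((-0.0636·111.32)² + (-0.0103·102.87)²) = √(50.125720 + 1.122670) = 7.1588 km
D: √((-0.0242·111.32)² + (0.0357·102.87)²) = √(7.257334 + 13.486955) = 4.5546 km
E: √((-0.0530·111.32)² + (0.0120·102.87)²) = √(34.809528 + 1.523842) = 6.0277 km
F: √((-0.0336·111.32)² + (0.0304·102.87)²) = √(13.990233 + 9.779680) = 4.8754 km
G: √((-0.0142·111.32)² + (-0.0622·102.87)²) = √(2.498752 + 40.940981) = 6.5909 km
H: √((0.0346·111.32)² + (0.0039·102.87)²) = √(14.835377 + 0.160956) = 3.8725 km
I: √((-0.0586·111.32)² + (0.0001·102.87)²) = √(42.554121 + 0.000106) = 6.5234 km
J: √((-0.0636·111.32)² + (-0.0171·102.87)²) = √(50.125720 + 3.094352) = 7.2952 km
K: √((0.0144·111.32)² + (0.0362·102.87)²) = √(2.569635 + 13.867387) = 4.0543 km
L: √((0.0119·111.32)² + (-0.0320·102.87)²) = √(1.754851 + 10.836211) = 3.5484 km
M: √((-0.0287·111.32)² + (-0.0109·102.87)²) = √(10.207284 + 1.257276) = 3.3859 km
Minimum: M at 3.3859 km.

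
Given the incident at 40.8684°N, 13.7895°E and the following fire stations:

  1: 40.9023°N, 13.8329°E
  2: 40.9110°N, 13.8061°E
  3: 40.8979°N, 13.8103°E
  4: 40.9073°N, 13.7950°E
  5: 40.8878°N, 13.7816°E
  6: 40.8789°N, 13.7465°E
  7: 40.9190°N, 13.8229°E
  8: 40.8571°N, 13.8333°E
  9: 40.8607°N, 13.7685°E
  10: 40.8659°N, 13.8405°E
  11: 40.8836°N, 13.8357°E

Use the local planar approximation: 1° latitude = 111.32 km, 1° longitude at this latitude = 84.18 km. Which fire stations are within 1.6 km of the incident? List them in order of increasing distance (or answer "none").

none

Distances from 40.8684°N, 13.7895°E:
1: √((0.0339·111.32)² + (0.0434·84.18)²) = √(14.241174 + 13.347419) = 5.2525 km
2: √((0.0426·111.32)² + (0.0166·84.18)²) = √(22.488764 + 1.952693) = 4.9438 km
3: √((0.0295·111.32)² + (0.0208·84.18)²) = √(10.784262 + 3.065805) = 3.7216 km
4: √((0.0389·111.32)² + (0.0055·84.18)²) = √(18.751914 + 0.214360) = 4.3550 km
5: √((0.0194·111.32)² + (-0.0079·84.18)²) = √(4.663907 + 0.442254) = 2.2597 km
6: √((0.0105·111.32)² + (-0.0430·84.18)²) = √(1.366234 + 13.102518) = 3.8038 km
7: √((0.0506·111.32)² + (0.0334·84.18)²) = √(31.728346 + 7.905162) = 6.2955 km
8: √((-0.0113·111.32)² + (0.0438·84.18)²) = √(1.582353 + 13.594588) = 3.8958 km
9: √((-0.0077·111.32)² + (-0.0210·84.18)²) = √(0.734730 + 3.125046) = 1.9646 km
10: √((-0.0025·111.32)² + (0.0510·84.18)²) = √(0.077451 + 18.431395) = 4.3022 km
11: √((0.0152·111.32)² + (0.0462·84.18)²) = √(2.863081 + 15.125223) = 4.2413 km
Threshold 1.6 km: none within range.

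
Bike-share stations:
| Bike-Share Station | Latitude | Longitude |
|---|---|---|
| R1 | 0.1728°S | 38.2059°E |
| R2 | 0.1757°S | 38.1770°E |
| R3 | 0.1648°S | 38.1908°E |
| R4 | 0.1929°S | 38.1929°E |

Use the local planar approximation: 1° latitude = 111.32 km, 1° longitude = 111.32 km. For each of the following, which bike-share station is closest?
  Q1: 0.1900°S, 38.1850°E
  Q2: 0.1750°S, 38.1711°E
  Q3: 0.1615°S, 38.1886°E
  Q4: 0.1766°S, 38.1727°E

Q1 at 0.1900°S, 38.1850°E:
  R1: 3.0132 km
  R2: 1.8241 km
  R3: 2.8786 km
  R4: 0.9368 km
  → nearest: R4 (0.9368 km)
Q2 at 0.1750°S, 38.1711°E:
  R1: 3.8817 km
  R2: 0.6614 km
  R3: 2.4695 km
  R4: 3.1400 km
  → nearest: R2 (0.6614 km)
Q3 at 0.1615°S, 38.1886°E:
  R1: 2.3003 km
  R2: 2.0411 km
  R3: 0.4415 km
  R4: 3.5281 km
  → nearest: R3 (0.4415 km)
Q4 at 0.1766°S, 38.1727°E:
  R1: 3.7200 km
  R2: 0.4890 km
  R3: 2.4053 km
  R4: 2.8895 km
  → nearest: R2 (0.4890 km)

Q1→R4; Q2→R2; Q3→R3; Q4→R2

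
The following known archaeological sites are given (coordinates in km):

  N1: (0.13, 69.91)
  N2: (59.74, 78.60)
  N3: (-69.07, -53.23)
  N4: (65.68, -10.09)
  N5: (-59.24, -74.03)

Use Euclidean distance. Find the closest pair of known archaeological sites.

N3 and N5

Pairwise distances:
N3–N5: 23.01 km
N1–N2: 60.24 km
N2–N4: 88.89 km
N1–N4: 103.43 km
N4–N5: 140.33 km
N1–N3: 141.25 km
N3–N4: 141.49 km
N1–N5: 155.70 km
N2–N3: 184.31 km
N2–N5: 193.53 km
Closest pair: N3–N5 at 23.01 km.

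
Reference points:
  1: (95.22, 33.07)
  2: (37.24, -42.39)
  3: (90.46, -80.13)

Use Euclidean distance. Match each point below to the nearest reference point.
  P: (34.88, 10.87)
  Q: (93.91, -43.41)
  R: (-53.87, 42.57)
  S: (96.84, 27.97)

P→2; Q→3; R→2; S→1

P at (34.88, 10.87):
  1: √((60.34)² + (22.20)²) = √(3640.9156 + 492.8400) = 64.29
  2: √((2.36)² + (-53.26)²) = √(5.5696 + 2836.6276) = 53.31
  3: √((55.58)² + (-91.00)²) = √(3089.1364 + 8281.0000) = 106.63
  → nearest: 2 (53.31)
Q at (93.91, -43.41):
  1: √((1.31)² + (76.48)²) = √(1.7161 + 5849.1904) = 76.49
  2: √((-56.67)² + (1.02)²) = √(3211.4889 + 1.0404) = 56.68
  3: √((-3.45)² + (-36.72)²) = √(11.9025 + 1348.3584) = 36.88
  → nearest: 3 (36.88)
R at (-53.87, 42.57):
  1: √((149.09)² + (-9.50)²) = √(22227.8281 + 90.2500) = 149.39
  2: √((91.11)² + (-84.96)²) = √(8301.0321 + 7218.2016) = 124.58
  3: √((144.33)² + (-122.70)²) = √(20831.1489 + 15055.2900) = 189.44
  → nearest: 2 (124.58)
S at (96.84, 27.97):
  1: √((-1.62)² + (5.10)²) = √(2.6244 + 26.0100) = 5.35
  2: √((-59.60)² + (-70.36)²) = √(3552.1600 + 4950.5296) = 92.21
  3: √((-6.38)² + (-108.10)²) = √(40.7044 + 11685.6100) = 108.29
  → nearest: 1 (5.35)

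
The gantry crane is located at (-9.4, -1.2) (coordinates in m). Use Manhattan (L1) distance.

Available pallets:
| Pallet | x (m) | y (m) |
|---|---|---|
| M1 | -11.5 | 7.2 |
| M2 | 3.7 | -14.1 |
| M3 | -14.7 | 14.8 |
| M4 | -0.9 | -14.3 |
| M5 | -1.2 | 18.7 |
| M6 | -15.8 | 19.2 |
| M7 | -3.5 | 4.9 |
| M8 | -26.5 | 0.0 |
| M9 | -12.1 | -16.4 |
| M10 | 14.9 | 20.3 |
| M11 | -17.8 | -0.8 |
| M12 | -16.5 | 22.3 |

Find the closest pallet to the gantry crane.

M11

Distances from (-9.4, -1.2):
M1: |-2.1| + |8.4| = 2.1 + 8.4 = 10.5 m
M2: |13.1| + |-12.9| = 13.1 + 12.9 = 26.0 m
M3: |-5.3| + |16.0| = 5.3 + 16.0 = 21.3 m
M4: |8.5| + |-13.1| = 8.5 + 13.1 = 21.6 m
M5: |8.2| + |19.9| = 8.2 + 19.9 = 28.1 m
M6: |-6.4| + |20.4| = 6.4 + 20.4 = 26.8 m
M7: |5.9| + |6.1| = 5.9 + 6.1 = 12.0 m
M8: |-17.1| + |1.2| = 17.1 + 1.2 = 18.3 m
M9: |-2.7| + |-15.2| = 2.7 + 15.2 = 17.9 m
M10: |24.3| + |21.5| = 24.3 + 21.5 = 45.8 m
M11: |-8.4| + |0.4| = 8.4 + 0.4 = 8.8 m
M12: |-7.1| + |23.5| = 7.1 + 23.5 = 30.6 m
Minimum: M11 at 8.8 m.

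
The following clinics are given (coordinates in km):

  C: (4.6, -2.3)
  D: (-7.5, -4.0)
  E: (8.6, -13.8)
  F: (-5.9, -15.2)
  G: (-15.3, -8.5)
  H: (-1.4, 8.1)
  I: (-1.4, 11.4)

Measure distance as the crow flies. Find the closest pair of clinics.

H and I

Pairwise distances:
C–D: 12.22 km
C–E: 12.18 km
C–F: 16.63 km
C–G: 20.84 km
C–H: 12.01 km
C–I: 14.96 km
D–E: 18.85 km
D–F: 11.31 km
D–G: 9.00 km
D–H: 13.55 km
D–I: 16.56 km
E–F: 14.57 km
E–G: 24.48 km
E–H: 24.08 km
E–I: 27.11 km
F–G: 11.54 km
F–H: 23.73 km
F–I: 26.98 km
G–H: 21.65 km
G–I: 24.27 km
H–I: 3.30 km
Closest pair: H–I at 3.30 km.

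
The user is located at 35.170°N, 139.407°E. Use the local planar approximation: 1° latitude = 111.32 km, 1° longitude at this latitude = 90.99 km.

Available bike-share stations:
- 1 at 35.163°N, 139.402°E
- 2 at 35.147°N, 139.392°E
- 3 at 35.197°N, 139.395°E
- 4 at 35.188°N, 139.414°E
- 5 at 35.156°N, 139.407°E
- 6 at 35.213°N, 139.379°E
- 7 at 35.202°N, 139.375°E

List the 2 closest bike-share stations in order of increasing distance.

Distances from 35.170°N, 139.407°E:
1: √((-0.007·111.32)² + (-0.005·90.99)²) = √(0.60721 + 0.20698) = 0.902 km
2: √((-0.023·111.32)² + (-0.015·90.99)²) = √(6.55544 + 1.86282) = 2.901 km
3: √((0.027·111.32)² + (-0.012·90.99)²) = √(9.03387 + 1.19220) = 3.198 km
4: √((0.018·111.32)² + (0.007·90.99)²) = √(4.01505 + 0.40568) = 2.103 km
5: √((-0.014·111.32)² + (0.000·90.99)²) = √(2.42886 + 0.00000) = 1.558 km
6: √((0.043·111.32)² + (-0.028·90.99)²) = √(22.91307 + 6.49088) = 5.423 km
7: √((0.032·111.32)² + (-0.032·90.99)²) = √(12.68955 + 8.47788) = 4.601 km
Sorted: 1 (0.902 km) < 5 (1.558 km) < 4 (2.103 km) < 2 (2.901 km) < …

1, 5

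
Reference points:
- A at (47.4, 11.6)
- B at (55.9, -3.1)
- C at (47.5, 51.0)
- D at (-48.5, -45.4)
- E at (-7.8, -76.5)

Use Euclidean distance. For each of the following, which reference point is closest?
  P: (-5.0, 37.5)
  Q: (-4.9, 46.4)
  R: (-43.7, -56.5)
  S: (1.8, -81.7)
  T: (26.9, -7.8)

P at (-5.0, 37.5):
  A: √((52.4)² + (-25.9)²) = √(2745.760 + 670.810) = 58.5
  B: √((60.9)² + (-40.6)²) = √(3708.810 + 1648.360) = 73.2
  C: √((52.5)² + (13.5)²) = √(2756.250 + 182.250) = 54.2
  D: √((-43.5)² + (-82.9)²) = √(1892.250 + 6872.410) = 93.6
  E: √((-2.8)² + (-114.0)²) = √(7.840 + 12996.000) = 114.0
  → nearest: C (54.2)
Q at (-4.9, 46.4):
  A: √((52.3)² + (-34.8)²) = √(2735.290 + 1211.040) = 62.8
  B: √((60.8)² + (-49.5)²) = √(3696.640 + 2450.250) = 78.4
  C: √((52.4)² + (4.6)²) = √(2745.760 + 21.160) = 52.6
  D: √((-43.6)² + (-91.8)²) = √(1900.960 + 8427.240) = 101.6
  E: √((-2.9)² + (-122.9)²) = √(8.410 + 15104.410) = 122.9
  → nearest: C (52.6)
R at (-43.7, -56.5):
  A: √((91.1)² + (68.1)²) = √(8299.210 + 4637.610) = 113.7
  B: √((99.6)² + (53.4)²) = √(9920.160 + 2851.560) = 113.0
  C: √((91.2)² + (107.5)²) = √(8317.440 + 11556.250) = 141.0
  D: √((-4.8)² + (11.1)²) = √(23.040 + 123.210) = 12.1
  E: √((35.9)² + (-20.0)²) = √(1288.810 + 400.000) = 41.1
  → nearest: D (12.1)
S at (1.8, -81.7):
  A: √((45.6)² + (93.3)²) = √(2079.360 + 8704.890) = 103.8
  B: √((54.1)² + (78.6)²) = √(2926.810 + 6177.960) = 95.4
  C: √((45.7)² + (132.7)²) = √(2088.490 + 17609.290) = 140.3
  D: √((-50.3)² + (36.3)²) = √(2530.090 + 1317.690) = 62.0
  E: √((-9.6)² + (5.2)²) = √(92.160 + 27.040) = 10.9
  → nearest: E (10.9)
T at (26.9, -7.8):
  A: √((20.5)² + (19.4)²) = √(420.250 + 376.360) = 28.2
  B: √((29.0)² + (4.7)²) = √(841.000 + 22.090) = 29.4
  C: √((20.6)² + (58.8)²) = √(424.360 + 3457.440) = 62.3
  D: √((-75.4)² + (-37.6)²) = √(5685.160 + 1413.760) = 84.3
  E: √((-34.7)² + (-68.7)²) = √(1204.090 + 4719.690) = 77.0
  → nearest: A (28.2)

P→C; Q→C; R→D; S→E; T→A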